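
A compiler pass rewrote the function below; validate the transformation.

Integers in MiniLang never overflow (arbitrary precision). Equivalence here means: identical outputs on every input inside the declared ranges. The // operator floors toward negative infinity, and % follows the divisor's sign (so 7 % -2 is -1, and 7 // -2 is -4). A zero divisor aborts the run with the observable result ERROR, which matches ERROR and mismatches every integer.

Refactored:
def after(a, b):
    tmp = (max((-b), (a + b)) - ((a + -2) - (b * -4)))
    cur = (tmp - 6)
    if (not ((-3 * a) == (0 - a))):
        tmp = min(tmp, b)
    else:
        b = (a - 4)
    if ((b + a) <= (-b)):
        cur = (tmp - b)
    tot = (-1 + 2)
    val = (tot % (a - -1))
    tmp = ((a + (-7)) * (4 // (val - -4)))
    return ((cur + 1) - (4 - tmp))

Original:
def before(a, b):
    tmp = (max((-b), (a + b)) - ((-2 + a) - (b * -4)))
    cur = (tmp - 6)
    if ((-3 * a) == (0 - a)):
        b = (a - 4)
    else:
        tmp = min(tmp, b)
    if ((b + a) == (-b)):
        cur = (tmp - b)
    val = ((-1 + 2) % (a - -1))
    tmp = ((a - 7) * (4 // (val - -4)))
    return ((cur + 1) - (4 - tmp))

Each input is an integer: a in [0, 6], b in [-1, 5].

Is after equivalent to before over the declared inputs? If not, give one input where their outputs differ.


Evaluate both at a=0, b=-1.
before: tmp becomes 7; next cur becomes 1; next ((-3 * a) == (0 - a)) evaluates to true; next b becomes -4; next ((b + a) == (-b)) evaluates to false; next val becomes 0; next tmp becomes -7; next final value -9
after: tmp becomes 7; next cur becomes 1; next (not ((-3 * a) == (0 - a))) evaluates to false; next b becomes -4; next ((b + a) <= (-b)) evaluates to true; next cur becomes 11; next tot becomes 1; next val becomes 0; next tmp becomes -7; next final value 1
-9 and 1 differ, so these are not the same function on this domain.
verdict: not equivalent; witness: a=0, b=-1


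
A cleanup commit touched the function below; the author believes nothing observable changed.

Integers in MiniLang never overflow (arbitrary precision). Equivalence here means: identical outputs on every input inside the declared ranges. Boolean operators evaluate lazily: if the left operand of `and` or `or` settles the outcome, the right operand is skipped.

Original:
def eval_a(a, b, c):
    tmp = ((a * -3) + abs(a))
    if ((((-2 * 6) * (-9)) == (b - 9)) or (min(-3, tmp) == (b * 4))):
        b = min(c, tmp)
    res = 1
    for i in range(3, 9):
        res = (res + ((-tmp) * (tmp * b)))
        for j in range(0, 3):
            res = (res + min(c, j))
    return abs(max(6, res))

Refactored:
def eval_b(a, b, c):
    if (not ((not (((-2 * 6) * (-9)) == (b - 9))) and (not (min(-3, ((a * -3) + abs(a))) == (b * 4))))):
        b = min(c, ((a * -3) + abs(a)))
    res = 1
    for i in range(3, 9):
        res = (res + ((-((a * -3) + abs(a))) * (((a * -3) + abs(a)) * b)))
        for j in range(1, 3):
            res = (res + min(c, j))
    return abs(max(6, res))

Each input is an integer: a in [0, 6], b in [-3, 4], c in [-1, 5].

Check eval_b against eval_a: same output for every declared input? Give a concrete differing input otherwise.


Try a=1, b=-3, c=-1.
eval_a: tmp := -2 | ((((-2 * 6) * (-9)) == (b - 9)) or (min(-3, tmp) == (b * 4))): false | res := 1 | iter i=3: | res := 13 | iter j=0: | res := 12 | iter j=1: | res := 11 | iter j=2: | res := 10 | iter i=4: | res := 22 | iter j=0: | res := 21 | iter j=1: | res := 20 | iter j=2: | res := 19 | iter i=5: | res := 31 | iter j=0: | res := 30 | iter j=1: | res := 29 | iter j=2: | res := 28 | iter i=6: | res := 40 | iter j=0: | res := 39 | iter j=1: | res := 38 | iter j=2: | res := 37 | iter i=7: | res := 49 | iter j=0: | res := 48 | iter j=1: | res := 47 | iter j=2: | res := 46 | iter i=8: | res := 58 | iter j=0: | res := 57 | iter j=1: | res := 56 | iter j=2: | res := 55 | result 55
eval_b: (not ((not (((-2 * 6) * (-9)) == (b - 9))) and (not (min(-3, ((a * -3) + abs(a))) == (b * 4))))): false | res := 1 | iter i=3: | res := 13 | iter j=1: | res := 12 | iter j=2: | res := 11 | iter i=4: | res := 23 | iter j=1: | res := 22 | iter j=2: | res := 21 | iter i=5: | res := 33 | iter j=1: | res := 32 | iter j=2: | res := 31 | iter i=6: | res := 43 | iter j=1: | res := 42 | iter j=2: | res := 41 | iter i=7: | res := 53 | iter j=1: | res := 52 | iter j=2: | res := 51 | iter i=8: | res := 63 | iter j=1: | res := 62 | iter j=2: | res := 61 | result 61
55 against 61: the behavior changed.
verdict: not equivalent; witness: a=1, b=-3, c=-1


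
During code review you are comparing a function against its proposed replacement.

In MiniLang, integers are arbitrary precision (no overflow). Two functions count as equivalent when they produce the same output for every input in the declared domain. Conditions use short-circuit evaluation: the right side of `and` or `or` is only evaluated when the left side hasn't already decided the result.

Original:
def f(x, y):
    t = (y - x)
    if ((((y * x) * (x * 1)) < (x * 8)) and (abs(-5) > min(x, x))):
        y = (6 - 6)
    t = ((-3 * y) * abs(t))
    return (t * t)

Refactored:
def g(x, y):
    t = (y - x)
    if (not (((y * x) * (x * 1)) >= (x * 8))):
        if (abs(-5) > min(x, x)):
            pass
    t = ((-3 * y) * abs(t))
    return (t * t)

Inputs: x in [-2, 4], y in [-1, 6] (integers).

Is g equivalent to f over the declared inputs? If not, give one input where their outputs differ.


Consider the input x=1, y=-1.
f: t becomes -2; next ((((y * x) * (x * 1)) < (x * 8)) and (abs(-5) > min(x, x))) evaluates to true; next y becomes 0; next t becomes 0; next final value 0
g: t becomes -2; next (not (((y * x) * (x * 1)) >= (x * 8))) evaluates to true; next (abs(-5) > min(x, x)) evaluates to true; next t becomes 6; next final value 36
0 != 36, so the rewrite changes behavior.
verdict: not equivalent; witness: x=1, y=-1


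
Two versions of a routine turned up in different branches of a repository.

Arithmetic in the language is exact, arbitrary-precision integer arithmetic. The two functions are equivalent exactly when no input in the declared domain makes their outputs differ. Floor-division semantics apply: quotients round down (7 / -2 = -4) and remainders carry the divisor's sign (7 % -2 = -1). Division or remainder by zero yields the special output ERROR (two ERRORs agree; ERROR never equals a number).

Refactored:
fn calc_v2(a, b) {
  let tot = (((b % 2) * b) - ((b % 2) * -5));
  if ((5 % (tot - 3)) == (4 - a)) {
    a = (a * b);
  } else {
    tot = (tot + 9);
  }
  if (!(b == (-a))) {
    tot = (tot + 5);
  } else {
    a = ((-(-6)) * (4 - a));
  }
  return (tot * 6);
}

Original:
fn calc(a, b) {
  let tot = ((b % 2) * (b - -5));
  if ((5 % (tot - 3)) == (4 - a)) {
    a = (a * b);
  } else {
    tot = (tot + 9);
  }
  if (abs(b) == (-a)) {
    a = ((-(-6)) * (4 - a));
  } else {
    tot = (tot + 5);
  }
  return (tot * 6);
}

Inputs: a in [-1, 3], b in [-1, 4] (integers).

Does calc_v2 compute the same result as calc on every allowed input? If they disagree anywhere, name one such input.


At a=-1, b=-1: calc gives 78, calc_v2 gives 108.
verdict: not equivalent; witness: a=-1, b=-1


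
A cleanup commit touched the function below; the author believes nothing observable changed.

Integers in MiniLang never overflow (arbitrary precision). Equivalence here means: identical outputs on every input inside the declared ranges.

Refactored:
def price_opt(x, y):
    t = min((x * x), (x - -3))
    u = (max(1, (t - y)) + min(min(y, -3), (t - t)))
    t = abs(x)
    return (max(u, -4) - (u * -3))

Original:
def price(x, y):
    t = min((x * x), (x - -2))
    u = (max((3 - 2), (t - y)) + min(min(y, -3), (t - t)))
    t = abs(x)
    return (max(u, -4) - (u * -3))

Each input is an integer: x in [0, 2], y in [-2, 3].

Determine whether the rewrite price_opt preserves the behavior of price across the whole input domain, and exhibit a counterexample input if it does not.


Although `-2` became `-3`, no input in the stated domain can expose it.
One worked example (x=2, y=3) — price: t becomes 4; next u becomes -2; next t becomes 2; next final value -8; price_opt: t becomes 4; next u becomes -2; next t becomes 2; next final value -8; agreement on -8.
Across all 18 domain points the two functions coincide.
verdict: equivalent


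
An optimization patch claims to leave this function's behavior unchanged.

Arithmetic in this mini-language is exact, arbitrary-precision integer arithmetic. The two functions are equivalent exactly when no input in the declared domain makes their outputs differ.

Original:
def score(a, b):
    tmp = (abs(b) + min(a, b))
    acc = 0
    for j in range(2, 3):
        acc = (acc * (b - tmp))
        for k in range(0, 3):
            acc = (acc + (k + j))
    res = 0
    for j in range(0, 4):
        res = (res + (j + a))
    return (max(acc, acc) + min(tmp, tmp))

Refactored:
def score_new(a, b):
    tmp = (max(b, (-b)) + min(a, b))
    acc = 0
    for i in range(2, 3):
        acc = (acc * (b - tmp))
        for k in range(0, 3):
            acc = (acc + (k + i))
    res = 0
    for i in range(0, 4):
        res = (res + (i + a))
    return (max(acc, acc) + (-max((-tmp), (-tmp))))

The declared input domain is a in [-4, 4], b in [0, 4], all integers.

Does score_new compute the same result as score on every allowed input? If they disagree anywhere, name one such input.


Reading the diff, among the changes: local variable names differ; also min/max/abs usage differs.
As a probe, take a=4, b=4: score runs tmp=8, then acc=0, then (j=2), then acc=0, then (k=0), then acc=2, then (k=1), then acc=5, then (k=2), then acc=9, then res=0, then (j=0), then res=4, then (j=1), then res=9, then (j=2), then res=15, then (j=3), then res=22, then returns 17; score_new runs tmp=8, then acc=0, then (i=2), then acc=0, then (k=0), then acc=2, then (k=1), then acc=5, then (k=2), then acc=9, then res=0, then (i=0), then res=4, then (i=1), then res=9, then (i=2), then res=15, then (i=3), then res=22, then returns 17; both end at 17.
Sweeping the whole domain (45 inputs) finds no disagreement.
verdict: equivalent


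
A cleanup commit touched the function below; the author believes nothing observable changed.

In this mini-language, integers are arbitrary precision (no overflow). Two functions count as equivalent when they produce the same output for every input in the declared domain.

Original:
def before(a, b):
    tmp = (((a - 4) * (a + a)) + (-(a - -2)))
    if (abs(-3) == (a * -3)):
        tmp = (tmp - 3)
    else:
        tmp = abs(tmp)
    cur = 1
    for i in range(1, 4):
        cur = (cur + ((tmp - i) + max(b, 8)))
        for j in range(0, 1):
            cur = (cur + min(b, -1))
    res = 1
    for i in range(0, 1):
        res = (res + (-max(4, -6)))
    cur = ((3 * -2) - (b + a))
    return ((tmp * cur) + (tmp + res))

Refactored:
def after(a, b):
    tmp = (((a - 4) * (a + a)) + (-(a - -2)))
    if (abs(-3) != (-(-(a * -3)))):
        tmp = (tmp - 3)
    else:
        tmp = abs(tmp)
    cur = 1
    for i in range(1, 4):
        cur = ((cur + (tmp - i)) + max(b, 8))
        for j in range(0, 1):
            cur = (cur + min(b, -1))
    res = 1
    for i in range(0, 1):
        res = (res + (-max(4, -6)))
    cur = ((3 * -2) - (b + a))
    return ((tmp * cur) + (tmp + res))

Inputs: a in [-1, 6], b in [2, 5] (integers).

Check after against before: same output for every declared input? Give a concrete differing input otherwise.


Evaluate both at a=-1, b=2.
before: tmp = 9; (abs(-3) == (a * -3)) -> true; tmp = 6; cur = 1; [i=1]; cur = 14; [j=0]; cur = 13; [i=2]; cur = 25; [j=0]; cur = 24; [i=3]; cur = 35; [j=0]; cur = 34; res = 1; [i=0]; res = -3; cur = -7; return -39
after: tmp = 9; (abs(-3) != (-(-(a * -3)))) -> false; tmp = 9; cur = 1; [i=1]; cur = 17; [j=0]; cur = 16; [i=2]; cur = 31; [j=0]; cur = 30; [i=3]; cur = 44; [j=0]; cur = 43; res = 1; [i=0]; res = -3; cur = -7; return -57
-39 != -57, so the rewrite changes behavior.
verdict: not equivalent; witness: a=-1, b=2


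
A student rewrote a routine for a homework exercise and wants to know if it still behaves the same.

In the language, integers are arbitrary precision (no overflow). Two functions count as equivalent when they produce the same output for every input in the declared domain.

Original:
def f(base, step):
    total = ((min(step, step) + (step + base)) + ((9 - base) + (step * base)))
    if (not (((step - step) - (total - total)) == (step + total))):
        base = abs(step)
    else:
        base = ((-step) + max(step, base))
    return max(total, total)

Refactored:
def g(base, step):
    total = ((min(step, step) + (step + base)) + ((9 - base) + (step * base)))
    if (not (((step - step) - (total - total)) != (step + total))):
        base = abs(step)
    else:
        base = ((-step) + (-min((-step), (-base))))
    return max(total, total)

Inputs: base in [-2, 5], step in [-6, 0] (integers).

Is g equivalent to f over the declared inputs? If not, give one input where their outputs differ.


The edit looks behavioral (`(((step - step) - (total - total)) == (step + total))` became `(((step - step) - (total - total)) != (step + total))`), but over these ranges it never changes the outcome; all 56 inputs agree.
verdict: equivalent


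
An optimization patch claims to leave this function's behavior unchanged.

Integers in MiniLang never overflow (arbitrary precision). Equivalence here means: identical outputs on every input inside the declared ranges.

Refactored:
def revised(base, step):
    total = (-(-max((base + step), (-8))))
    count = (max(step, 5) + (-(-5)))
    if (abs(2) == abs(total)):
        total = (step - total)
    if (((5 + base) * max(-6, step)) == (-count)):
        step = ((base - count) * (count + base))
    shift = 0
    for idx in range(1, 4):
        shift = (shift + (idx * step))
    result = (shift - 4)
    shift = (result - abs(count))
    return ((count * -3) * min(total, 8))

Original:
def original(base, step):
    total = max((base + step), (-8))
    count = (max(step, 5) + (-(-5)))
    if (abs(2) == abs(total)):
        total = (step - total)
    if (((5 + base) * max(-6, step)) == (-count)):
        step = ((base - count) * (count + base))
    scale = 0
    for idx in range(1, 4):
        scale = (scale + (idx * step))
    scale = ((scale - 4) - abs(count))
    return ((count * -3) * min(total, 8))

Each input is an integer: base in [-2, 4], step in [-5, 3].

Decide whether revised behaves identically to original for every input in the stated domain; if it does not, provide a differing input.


Side by side, the visible changes include: local variable names differ; statement counts differ.
Tracing base=4, step=-2: original: total becomes 2; next count becomes 10; next (abs(2) == abs(total)) evaluates to true; next total becomes -4; next (((5 + base) * max(-6, step)) == (-count)) evaluates to false; next scale becomes 0; next at idx=1:; next scale becomes -2; next at idx=2:; next scale becomes -6; next at idx=3:; next scale becomes -12; next scale becomes -26; next final value 120 | revised: total becomes 2; next count becomes 10; next (abs(2) == abs(total)) evaluates to true; next total becomes -4; next (((5 + base) * max(-6, step)) == (-count)) evaluates to false; next shift becomes 0; next at idx=1:; next shift becomes -2; next at idx=2:; next shift becomes -6; next at idx=3:; next shift becomes -12; next result becomes -16; next shift becomes -26; next final value 120 — matching result 120.
An exhaustive pass over the 63 declared inputs shows identical outputs.
verdict: equivalent


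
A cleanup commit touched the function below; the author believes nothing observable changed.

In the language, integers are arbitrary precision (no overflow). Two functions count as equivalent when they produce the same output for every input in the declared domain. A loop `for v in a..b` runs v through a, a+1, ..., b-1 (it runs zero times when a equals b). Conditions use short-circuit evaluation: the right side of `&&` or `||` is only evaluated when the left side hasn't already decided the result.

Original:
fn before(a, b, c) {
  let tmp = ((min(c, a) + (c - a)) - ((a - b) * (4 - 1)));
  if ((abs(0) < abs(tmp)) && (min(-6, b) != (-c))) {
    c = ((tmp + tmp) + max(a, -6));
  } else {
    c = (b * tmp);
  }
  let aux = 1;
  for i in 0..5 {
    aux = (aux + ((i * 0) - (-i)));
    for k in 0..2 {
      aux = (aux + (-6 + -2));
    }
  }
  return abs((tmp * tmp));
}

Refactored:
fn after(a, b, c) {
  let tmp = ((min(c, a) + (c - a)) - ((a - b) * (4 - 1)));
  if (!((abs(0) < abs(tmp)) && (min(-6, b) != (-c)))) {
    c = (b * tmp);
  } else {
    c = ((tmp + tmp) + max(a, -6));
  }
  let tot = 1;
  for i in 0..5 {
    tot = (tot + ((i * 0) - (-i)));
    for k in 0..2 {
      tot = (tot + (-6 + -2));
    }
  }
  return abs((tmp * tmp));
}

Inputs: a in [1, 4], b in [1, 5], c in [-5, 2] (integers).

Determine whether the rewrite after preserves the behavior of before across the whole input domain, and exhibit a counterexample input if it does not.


Behavior is preserved: although boolean connective usage differs, local variable names differ, the outputs never diverge.
Tracing a=3, b=1, c=-4: before: tmp := -17 | ((abs(0) < abs(tmp)) && (min(-6, b) != (-c))): true | c := -31 | aux := 1 | iter i=0: | aux := 1 | iter k=0: | aux := -7 | iter k=1: | aux := -15 | iter i=1: | aux := -14 | iter k=0: | aux := -22 | iter k=1: | aux := -30 | iter i=2: | aux := -28 | iter k=0: | aux := -36 | iter k=1: | aux := -44 | iter i=3: | aux := -41 | iter k=0: | aux := -49 | iter k=1: | aux := -57 | iter i=4: | aux := -53 | iter k=0: | aux := -61 | iter k=1: | aux := -69 | result 289 | after: tmp := -17 | (!((abs(0) < abs(tmp)) && (min(-6, b) != (-c)))): false | c := -31 | tot := 1 | iter i=0: | tot := 1 | iter k=0: | tot := -7 | iter k=1: | tot := -15 | iter i=1: | tot := -14 | iter k=0: | tot := -22 | iter k=1: | tot := -30 | iter i=2: | tot := -28 | iter k=0: | tot := -36 | iter k=1: | tot := -44 | iter i=3: | tot := -41 | iter k=0: | tot := -49 | iter k=1: | tot := -57 | iter i=4: | tot := -53 | iter k=0: | tot := -61 | iter k=1: | tot := -69 | result 289 — matching result 289.
Checked all 160 inputs in the declared domain: the outputs agree on every one.
verdict: equivalent


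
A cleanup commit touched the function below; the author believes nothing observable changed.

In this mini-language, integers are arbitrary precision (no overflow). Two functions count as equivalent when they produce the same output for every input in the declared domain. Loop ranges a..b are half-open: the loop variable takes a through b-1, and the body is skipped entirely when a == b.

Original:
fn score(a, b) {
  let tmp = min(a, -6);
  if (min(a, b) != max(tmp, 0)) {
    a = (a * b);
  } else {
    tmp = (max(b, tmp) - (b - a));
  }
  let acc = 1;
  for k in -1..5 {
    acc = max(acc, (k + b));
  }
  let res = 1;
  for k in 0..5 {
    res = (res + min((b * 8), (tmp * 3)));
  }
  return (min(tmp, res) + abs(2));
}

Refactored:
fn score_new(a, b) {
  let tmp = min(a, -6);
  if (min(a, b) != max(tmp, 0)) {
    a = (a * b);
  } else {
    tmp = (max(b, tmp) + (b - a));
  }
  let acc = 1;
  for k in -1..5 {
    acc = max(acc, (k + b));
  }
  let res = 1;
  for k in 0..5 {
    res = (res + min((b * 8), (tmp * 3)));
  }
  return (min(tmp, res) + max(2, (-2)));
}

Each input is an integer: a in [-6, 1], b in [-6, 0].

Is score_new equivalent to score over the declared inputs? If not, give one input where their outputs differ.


Not equivalent: a=1, b=0 separates them (3 vs -12).
score: tmp becomes -6; next (min(a, b) != max(tmp, 0)) evaluates to false; next tmp becomes 1; next acc becomes 1; next at k=-1:; next acc becomes 1; next at k=0:; next acc becomes 1; next at k=1:; next acc becomes 1; next at k=2:; next acc becomes 2; next at k=3:; next acc becomes 3; next at k=4:; next acc becomes 4; next res becomes 1; next at k=0:; next res becomes 1; next at k=1:; next res becomes 1; next at k=2:; next res becomes 1; next at k=3:; next res becomes 1; next at k=4:; next res becomes 1; next final value 3
score_new: tmp becomes -6; next (min(a, b) != max(tmp, 0)) evaluates to false; next tmp becomes -1; next acc becomes 1; next at k=-1:; next acc becomes 1; next at k=0:; next acc becomes 1; next at k=1:; next acc becomes 1; next at k=2:; next acc becomes 2; next at k=3:; next acc becomes 3; next at k=4:; next acc becomes 4; next res becomes 1; next at k=0:; next res becomes -2; next at k=1:; next res becomes -5; next at k=2:; next res becomes -8; next at k=3:; next res becomes -11; next at k=4:; next res becomes -14; next final value -12
verdict: not equivalent; witness: a=1, b=0


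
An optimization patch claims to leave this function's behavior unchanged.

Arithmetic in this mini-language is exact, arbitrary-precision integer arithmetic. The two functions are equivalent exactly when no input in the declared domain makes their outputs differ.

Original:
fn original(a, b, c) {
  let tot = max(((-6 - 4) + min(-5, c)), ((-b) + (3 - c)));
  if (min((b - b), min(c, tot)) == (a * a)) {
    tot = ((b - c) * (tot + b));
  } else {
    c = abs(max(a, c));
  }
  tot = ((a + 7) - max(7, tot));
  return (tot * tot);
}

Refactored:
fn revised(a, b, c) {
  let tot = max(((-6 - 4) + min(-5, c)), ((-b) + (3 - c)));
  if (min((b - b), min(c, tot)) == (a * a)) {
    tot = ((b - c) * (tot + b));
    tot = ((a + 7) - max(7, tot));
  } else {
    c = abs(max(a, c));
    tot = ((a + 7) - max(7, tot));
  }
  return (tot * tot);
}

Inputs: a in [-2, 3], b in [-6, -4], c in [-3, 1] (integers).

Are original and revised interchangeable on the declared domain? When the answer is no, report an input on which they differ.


This is a faithful refactor — min/max/abs usage differs, constant usage differs, statement counts differ, arithmetic usage differs, but the computed results match everywhere.
As a probe, take a=0, b=-5, c=-2: original runs tot becomes 10; next (min((b - b), min(c, tot)) == (a * a)) evaluates to false; next c becomes 0; next tot becomes -3; next final value 9; revised runs tot becomes 10; next (min((b - b), min(c, tot)) == (a * a)) evaluates to false; next c becomes 0; next tot becomes -3; next final value 9; both end at 9.
Across all 90 domain points the two functions coincide.
verdict: equivalent


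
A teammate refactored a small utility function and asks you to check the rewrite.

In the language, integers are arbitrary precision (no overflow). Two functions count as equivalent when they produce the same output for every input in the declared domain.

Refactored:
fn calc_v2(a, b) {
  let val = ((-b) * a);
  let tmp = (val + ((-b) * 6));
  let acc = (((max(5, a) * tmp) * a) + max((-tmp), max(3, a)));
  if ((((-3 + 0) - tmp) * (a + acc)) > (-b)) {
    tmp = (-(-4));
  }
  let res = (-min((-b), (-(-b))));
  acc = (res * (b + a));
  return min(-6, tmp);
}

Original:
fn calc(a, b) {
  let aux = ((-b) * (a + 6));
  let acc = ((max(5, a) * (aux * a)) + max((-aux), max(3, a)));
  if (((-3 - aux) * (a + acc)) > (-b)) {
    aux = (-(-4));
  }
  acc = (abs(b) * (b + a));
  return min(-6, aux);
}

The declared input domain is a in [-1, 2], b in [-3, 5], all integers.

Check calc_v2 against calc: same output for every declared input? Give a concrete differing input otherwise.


This is a faithful refactor — constant usage differs, local variable names differ, arithmetic usage differs, min/max/abs usage differs, statement counts differ, but the computed results match everywhere.
Tracing a=0, b=-2: calc: aux = 12; acc = 3; (((-3 - aux) * (a + acc)) > (-b)) -> false; acc = -4; return -6 | calc_v2: val = 0; tmp = 12; acc = 3; ((((-3 + 0) - tmp) * (a + acc)) > (-b)) -> false; res = 2; acc = -4; return -6 — matching result -6.
Sweeping the whole domain (36 inputs) finds no disagreement.
verdict: equivalent


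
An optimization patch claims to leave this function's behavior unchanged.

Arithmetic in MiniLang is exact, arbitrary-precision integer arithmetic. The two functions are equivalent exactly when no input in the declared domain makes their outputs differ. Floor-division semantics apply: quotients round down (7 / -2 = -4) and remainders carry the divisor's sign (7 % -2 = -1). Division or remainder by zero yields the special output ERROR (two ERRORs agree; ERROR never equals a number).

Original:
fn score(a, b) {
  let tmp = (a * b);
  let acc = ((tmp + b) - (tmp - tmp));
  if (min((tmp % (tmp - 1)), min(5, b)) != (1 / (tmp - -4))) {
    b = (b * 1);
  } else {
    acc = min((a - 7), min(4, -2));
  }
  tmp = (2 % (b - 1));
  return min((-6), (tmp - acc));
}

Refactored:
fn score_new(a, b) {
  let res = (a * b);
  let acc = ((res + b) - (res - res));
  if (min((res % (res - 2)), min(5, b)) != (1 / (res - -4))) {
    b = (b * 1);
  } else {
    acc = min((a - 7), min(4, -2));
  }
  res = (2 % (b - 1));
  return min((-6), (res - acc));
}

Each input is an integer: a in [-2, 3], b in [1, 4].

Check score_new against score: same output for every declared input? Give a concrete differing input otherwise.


There is a counterexample at a=1, b=2: -6 on one side, ERROR on the other.
score: tmp=2, then acc=4, then (min((tmp % (tmp - 1)), min(5, b)) != (1 / (tmp - -4))) is false, then acc=-6, then tmp=0, then returns -6
score_new: res=2, then acc=4, then a zero divisor aborts: ERROR
verdict: not equivalent; witness: a=1, b=2


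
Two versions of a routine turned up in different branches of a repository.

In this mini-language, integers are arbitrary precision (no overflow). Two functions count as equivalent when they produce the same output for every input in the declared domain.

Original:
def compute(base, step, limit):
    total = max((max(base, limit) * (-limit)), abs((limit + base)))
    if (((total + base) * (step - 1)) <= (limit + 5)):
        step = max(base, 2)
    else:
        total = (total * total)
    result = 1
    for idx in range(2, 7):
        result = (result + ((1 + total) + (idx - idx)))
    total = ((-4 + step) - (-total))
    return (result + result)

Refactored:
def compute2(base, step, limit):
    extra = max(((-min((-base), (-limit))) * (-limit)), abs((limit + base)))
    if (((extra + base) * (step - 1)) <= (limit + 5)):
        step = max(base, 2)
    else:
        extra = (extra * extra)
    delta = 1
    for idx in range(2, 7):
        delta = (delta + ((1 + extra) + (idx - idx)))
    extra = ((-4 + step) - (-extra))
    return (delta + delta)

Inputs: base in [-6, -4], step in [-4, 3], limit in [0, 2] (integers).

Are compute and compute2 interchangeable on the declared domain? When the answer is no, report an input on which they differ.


Reading the diff, among the changes: min/max/abs usage differs; local variable names differ.
Spot check at base=-6, step=-3, limit=1 — compute: total := 5 | (((total + base) * (step - 1)) <= (limit + 5)): true | step := 2 | result := 1 | iter idx=2: | result := 7 | iter idx=3: | result := 13 | iter idx=4: | result := 19 | iter idx=5: | result := 25 | iter idx=6: | result := 31 | total := 3 | result 62. compute2: extra := 5 | (((extra + base) * (step - 1)) <= (limit + 5)): true | step := 2 | delta := 1 | iter idx=2: | delta := 7 | iter idx=3: | delta := 13 | iter idx=4: | delta := 19 | iter idx=5: | delta := 25 | iter idx=6: | delta := 31 | extra := 3 | result 62. Both give 62.
Checked all 72 inputs in the declared domain: the outputs agree on every one.
verdict: equivalent


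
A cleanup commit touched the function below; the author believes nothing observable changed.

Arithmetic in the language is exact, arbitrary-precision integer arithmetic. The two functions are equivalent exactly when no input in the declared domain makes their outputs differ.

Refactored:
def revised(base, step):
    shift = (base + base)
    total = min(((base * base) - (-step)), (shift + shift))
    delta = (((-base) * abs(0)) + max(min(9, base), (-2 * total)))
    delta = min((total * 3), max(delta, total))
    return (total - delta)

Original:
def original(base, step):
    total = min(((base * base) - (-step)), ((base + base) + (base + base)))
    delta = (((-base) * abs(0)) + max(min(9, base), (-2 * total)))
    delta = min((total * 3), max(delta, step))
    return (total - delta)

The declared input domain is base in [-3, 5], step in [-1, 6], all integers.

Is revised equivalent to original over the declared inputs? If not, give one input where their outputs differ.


Take base=1, step=1.
original: total becomes 2; next delta becomes 1; next delta becomes 1; next final value 1
revised: shift becomes 2; next total becomes 2; next delta becomes 1; next delta becomes 2; next final value 0
1 vs 0 — the two versions disagree here.
verdict: not equivalent; witness: base=1, step=1


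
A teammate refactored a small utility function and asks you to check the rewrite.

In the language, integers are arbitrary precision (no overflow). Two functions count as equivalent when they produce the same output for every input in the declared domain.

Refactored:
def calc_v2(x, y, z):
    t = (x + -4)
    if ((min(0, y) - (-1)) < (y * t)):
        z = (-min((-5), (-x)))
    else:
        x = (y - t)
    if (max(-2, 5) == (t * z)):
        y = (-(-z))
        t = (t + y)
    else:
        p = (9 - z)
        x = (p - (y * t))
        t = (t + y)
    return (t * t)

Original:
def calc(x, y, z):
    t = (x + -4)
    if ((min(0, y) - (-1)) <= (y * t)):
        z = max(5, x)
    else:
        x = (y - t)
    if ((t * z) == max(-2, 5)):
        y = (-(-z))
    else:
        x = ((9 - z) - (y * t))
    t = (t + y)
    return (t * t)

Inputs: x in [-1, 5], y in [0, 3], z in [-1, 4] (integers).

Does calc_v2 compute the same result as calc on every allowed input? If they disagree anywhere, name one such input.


Take x=5, y=1, z=-1.
calc: t := 1 | ((min(0, y) - (-1)) <= (y * t)): true | z := 5 | ((t * z) == max(-2, 5)): true | y := 5 | t := 6 | result 36
calc_v2: t := 1 | ((min(0, y) - (-1)) < (y * t)): false | x := 0 | (max(-2, 5) == (t * z)): false | p := 10 | x := 9 | t := 2 | result 4
36 and 4 differ, so these are not the same function on this domain.
verdict: not equivalent; witness: x=5, y=1, z=-1


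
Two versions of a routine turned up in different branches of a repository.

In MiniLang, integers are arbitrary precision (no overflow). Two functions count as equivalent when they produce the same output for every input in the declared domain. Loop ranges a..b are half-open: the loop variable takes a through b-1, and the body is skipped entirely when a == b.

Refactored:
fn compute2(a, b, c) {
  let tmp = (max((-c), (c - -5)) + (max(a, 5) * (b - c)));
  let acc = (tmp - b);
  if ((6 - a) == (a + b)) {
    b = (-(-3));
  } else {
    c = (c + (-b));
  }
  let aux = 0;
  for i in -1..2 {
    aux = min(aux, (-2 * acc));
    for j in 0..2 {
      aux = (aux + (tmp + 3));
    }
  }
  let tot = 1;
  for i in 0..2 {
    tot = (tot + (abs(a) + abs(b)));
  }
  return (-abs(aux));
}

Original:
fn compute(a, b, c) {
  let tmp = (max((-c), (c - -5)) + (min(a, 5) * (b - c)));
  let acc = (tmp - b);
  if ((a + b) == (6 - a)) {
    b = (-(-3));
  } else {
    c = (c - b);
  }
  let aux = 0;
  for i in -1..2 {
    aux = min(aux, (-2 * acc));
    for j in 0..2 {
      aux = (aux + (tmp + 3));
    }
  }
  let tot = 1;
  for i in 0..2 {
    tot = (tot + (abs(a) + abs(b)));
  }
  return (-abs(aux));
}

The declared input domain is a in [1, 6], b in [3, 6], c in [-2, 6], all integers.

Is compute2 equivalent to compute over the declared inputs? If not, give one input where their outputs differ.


Consider the input a=1, b=3, c=6.
compute: tmp := 8 | acc := 5 | ((a + b) == (6 - a)): false | c := 3 | aux := 0 | iter i=-1: | aux := -10 | iter j=0: | aux := 1 | iter j=1: | aux := 12 | iter i=0: | aux := -10 | iter j=0: | aux := 1 | iter j=1: | aux := 12 | iter i=1: | aux := -10 | iter j=0: | aux := 1 | iter j=1: | aux := 12 | tot := 1 | iter i=0: | tot := 5 | iter i=1: | tot := 9 | result -12
compute2: tmp := -4 | acc := -7 | ((6 - a) == (a + b)): false | c := 3 | aux := 0 | iter i=-1: | aux := 0 | iter j=0: | aux := -1 | iter j=1: | aux := -2 | iter i=0: | aux := -2 | iter j=0: | aux := -3 | iter j=1: | aux := -4 | iter i=1: | aux := -4 | iter j=0: | aux := -5 | iter j=1: | aux := -6 | tot := 1 | iter i=0: | tot := 5 | iter i=1: | tot := 9 | result -6
-12 vs -6 — the two versions disagree here.
verdict: not equivalent; witness: a=1, b=3, c=6


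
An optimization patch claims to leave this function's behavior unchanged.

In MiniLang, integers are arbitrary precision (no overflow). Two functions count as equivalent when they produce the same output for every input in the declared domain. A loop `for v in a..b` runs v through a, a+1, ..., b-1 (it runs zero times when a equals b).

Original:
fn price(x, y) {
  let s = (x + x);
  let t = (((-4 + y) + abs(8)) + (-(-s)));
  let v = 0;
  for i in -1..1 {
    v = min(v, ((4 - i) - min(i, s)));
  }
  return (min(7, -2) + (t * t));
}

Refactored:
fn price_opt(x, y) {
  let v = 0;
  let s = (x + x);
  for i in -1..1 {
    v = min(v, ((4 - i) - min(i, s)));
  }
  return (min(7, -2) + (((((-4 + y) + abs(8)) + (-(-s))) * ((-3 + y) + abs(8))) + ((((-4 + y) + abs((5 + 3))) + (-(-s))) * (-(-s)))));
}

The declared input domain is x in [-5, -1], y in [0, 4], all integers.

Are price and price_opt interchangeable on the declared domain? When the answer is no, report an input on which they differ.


Run the pair on x=-5, y=0.
price: s = -10; t = -6; v = 0; [i=-1]; v = 0; [i=0]; v = 0; return 34
price_opt: v = 0; s = -10; [i=-1]; v = 0; [i=0]; v = 0; return 28
34 and 28 differ, so these are not the same function on this domain.
verdict: not equivalent; witness: x=-5, y=0


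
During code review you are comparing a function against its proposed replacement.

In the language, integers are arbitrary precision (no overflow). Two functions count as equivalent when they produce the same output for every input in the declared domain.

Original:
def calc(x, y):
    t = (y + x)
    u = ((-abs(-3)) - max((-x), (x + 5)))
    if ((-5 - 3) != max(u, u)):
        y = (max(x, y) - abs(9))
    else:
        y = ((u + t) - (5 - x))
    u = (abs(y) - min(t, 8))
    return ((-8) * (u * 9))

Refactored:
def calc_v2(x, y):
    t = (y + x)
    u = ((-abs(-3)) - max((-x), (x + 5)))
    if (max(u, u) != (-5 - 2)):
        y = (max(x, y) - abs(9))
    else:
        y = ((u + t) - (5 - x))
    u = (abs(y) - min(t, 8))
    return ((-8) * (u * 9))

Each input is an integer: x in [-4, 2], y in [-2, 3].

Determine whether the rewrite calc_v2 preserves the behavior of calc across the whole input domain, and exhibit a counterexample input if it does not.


There is a counterexample at x=-4, y=-2: -1224 on one side, -2016 on the other.
calc: t=-6, then u=-7, then ((-5 - 3) != max(u, u)) is true, then y=-11, then u=17, then returns -1224
calc_v2: t=-6, then u=-7, then (max(u, u) != (-5 - 2)) is false, then y=-22, then u=28, then returns -2016
verdict: not equivalent; witness: x=-4, y=-2


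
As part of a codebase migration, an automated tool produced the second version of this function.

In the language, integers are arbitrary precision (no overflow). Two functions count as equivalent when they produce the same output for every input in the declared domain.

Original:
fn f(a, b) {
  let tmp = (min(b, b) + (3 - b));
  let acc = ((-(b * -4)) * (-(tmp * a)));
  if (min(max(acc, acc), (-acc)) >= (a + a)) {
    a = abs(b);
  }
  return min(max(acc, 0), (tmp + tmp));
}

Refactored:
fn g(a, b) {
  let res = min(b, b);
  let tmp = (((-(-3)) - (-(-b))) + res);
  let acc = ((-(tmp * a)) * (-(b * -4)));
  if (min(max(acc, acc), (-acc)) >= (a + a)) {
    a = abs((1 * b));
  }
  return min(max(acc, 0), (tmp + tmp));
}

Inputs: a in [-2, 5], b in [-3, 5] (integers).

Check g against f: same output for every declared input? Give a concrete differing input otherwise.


Reading the diff, among the changes: local variable names differ; and constant usage differs; and arithmetic usage differs; and statement counts differ.
Spot check at a=-1, b=-2 — f: tmp := 3 | acc := -24 | (min(max(acc, acc), (-acc)) >= (a + a)): false | result 0. g: res := -2 | tmp := 3 | acc := -24 | (min(max(acc, acc), (-acc)) >= (a + a)): false | result 0. Both give 0.
Sweeping the whole domain (72 inputs) finds no disagreement.
verdict: equivalent


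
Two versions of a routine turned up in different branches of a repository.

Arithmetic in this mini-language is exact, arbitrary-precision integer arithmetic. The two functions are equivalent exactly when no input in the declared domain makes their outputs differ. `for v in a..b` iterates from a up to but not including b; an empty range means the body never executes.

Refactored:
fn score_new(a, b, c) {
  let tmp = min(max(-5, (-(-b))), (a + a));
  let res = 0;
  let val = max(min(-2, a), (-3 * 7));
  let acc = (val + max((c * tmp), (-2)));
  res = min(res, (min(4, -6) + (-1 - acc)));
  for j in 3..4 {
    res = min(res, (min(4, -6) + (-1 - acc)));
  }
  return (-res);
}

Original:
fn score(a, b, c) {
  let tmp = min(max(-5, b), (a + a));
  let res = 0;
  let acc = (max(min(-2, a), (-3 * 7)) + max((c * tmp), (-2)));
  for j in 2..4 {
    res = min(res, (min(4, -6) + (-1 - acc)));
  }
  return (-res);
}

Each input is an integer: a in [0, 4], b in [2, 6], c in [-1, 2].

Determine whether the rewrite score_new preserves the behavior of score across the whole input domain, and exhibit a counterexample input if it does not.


The two versions differ — the changes include constant usage differs, loop structure differs, arithmetic usage differs, min/max/abs usage differs, local variable names differ, statement counts differ.
One worked example (a=4, b=4, c=2) — score: tmp = 4; res = 0; acc = 6; [j=2]; res = -13; [j=3]; res = -13; return 13; score_new: tmp = 4; res = 0; val = -2; acc = 6; res = -13; [j=3]; res = -13; return 13; agreement on 13.
An exhaustive pass over the 100 declared inputs shows identical outputs.
verdict: equivalent


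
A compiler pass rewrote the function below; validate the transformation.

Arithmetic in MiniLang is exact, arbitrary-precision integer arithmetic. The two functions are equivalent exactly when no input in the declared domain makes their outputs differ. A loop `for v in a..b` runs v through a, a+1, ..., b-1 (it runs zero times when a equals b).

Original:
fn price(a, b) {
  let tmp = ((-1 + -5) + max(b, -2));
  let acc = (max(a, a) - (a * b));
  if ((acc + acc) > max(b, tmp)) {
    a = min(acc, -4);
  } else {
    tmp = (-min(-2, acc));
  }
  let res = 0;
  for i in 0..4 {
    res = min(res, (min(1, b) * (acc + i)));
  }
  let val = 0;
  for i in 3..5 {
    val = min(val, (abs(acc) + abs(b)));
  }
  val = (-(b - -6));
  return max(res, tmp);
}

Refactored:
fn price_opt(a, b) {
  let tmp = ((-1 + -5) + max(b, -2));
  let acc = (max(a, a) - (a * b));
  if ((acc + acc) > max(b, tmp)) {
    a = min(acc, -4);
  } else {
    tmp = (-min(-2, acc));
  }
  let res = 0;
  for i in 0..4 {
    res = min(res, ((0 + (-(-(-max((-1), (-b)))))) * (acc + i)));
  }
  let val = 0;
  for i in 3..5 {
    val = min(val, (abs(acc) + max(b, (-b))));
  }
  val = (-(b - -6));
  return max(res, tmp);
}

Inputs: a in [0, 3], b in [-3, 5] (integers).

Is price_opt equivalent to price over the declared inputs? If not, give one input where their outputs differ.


Comparing the listings, the differences include: constant usage differs, and min/max/abs usage differs, and arithmetic usage differs.
One worked example (a=2, b=4) — price: tmp=-2, then acc=-6, then ((acc + acc) > max(b, tmp)) is false, then tmp=6, then res=0, then (i=0), then res=-6, then (i=1), then res=-6, then (i=2), then res=-6, then (i=3), then res=-6, then val=0, then (i=3), then val=0, then (i=4), then val=0, then val=-10, then returns 6; price_opt: tmp=-2, then acc=-6, then ((acc + acc) > max(b, tmp)) is false, then tmp=6, then res=0, then (i=0), then res=-6, then (i=1), then res=-6, then (i=2), then res=-6, then (i=3), then res=-6, then val=0, then (i=3), then val=0, then (i=4), then val=0, then val=-10, then returns 6; agreement on 6.
Sweeping the whole domain (36 inputs) finds no disagreement.
verdict: equivalent


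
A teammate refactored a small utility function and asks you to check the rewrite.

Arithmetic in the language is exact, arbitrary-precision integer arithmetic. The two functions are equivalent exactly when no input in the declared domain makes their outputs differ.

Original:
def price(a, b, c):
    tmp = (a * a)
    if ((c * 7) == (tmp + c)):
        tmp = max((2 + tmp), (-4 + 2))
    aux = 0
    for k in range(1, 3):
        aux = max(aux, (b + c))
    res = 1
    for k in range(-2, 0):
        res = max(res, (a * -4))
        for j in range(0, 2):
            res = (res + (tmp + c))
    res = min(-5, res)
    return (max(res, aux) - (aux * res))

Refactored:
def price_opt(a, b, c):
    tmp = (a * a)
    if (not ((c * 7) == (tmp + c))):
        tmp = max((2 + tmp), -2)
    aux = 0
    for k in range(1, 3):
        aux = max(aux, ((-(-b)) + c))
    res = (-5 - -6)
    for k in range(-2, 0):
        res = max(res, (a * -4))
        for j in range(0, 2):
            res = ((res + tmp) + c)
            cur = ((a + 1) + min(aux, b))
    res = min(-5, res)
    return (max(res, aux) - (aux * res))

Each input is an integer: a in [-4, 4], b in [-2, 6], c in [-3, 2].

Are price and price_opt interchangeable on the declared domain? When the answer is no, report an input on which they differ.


On input a=0, b=4, c=-3, price returns 7 while price_opt returns 6.
verdict: not equivalent; witness: a=0, b=4, c=-3
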